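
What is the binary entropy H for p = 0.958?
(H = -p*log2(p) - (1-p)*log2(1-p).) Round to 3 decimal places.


H = -0.958*log2(0.958) - 0.042*log2(0.042) = 0.251.

0.251


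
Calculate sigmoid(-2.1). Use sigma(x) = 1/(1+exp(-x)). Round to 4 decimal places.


sigma(-2.1) = 1/(1+e^(2.1)) = 1/(1+8.166170) = 1/9.166170 = 0.1091.

0.1091


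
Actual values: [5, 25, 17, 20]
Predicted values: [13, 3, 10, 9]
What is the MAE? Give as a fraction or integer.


MAE = (1/4) * (|5-13|=8 + |25-3|=22 + |17-10|=7 + |20-9|=11). Sum = 48. MAE = 12.

12


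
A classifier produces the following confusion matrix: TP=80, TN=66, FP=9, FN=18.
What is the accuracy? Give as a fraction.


Accuracy = (TP + TN) / (TP + TN + FP + FN) = (80 + 66) / 173 = 146/173.

146/173


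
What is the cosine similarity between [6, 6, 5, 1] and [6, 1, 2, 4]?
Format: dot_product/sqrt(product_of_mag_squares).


dot = 56. |a|^2 = 98, |b|^2 = 57. cos = 56/sqrt(5586).

56/sqrt(5586)


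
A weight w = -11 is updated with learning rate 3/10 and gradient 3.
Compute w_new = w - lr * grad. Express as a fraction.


w_new = -11 - 3/10 * 3 = -11 - 9/10 = -119/10.

-119/10


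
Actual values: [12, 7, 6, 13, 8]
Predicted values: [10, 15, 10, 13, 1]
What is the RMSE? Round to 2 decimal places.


MSE = 26.6000. RMSE = sqrt(26.6000) = 5.16.

5.16


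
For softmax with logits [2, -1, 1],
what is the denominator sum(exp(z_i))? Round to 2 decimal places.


Denom = e^2=7.3891 + e^-1=0.3679 + e^1=2.7183. Sum = 10.4753, which rounds to 10.48.

10.48


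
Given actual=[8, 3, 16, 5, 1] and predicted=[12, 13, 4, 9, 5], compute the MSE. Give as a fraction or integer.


MSE = (1/5) * ((8-12)^2=16 + (3-13)^2=100 + (16-4)^2=144 + (5-9)^2=16 + (1-5)^2=16). Sum = 292. MSE = 292/5.

292/5


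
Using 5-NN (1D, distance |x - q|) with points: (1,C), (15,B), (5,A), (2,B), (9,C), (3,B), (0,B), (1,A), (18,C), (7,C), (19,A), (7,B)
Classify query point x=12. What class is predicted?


Distances: |1-12|=11, |15-12|=3, |5-12|=7, |2-12|=10, |9-12|=3, |3-12|=9, |0-12|=12, |1-12|=11, |18-12|=6, |7-12|=5, |19-12|=7, |7-12|=5. 5 nearest: (15,B), (9,C), (7,B), (7,C), (18,C). Counts: {'B': 2, 'C': 3}. Majority class: C.

C


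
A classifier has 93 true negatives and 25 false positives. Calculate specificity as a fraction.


Specificity = TN / (TN + FP) = 93 / 118 = 93/118.

93/118


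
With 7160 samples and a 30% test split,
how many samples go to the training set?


Test set = 7160 * 30% = 2148. Training set = 7160 - 2148 = 5012.

5012


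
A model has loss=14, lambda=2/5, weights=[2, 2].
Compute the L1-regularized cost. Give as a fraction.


L1 norm = sum(|w|) = 4. J = 14 + 2/5 * 4 = 78/5.

78/5


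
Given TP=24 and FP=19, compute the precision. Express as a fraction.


Precision = TP / (TP + FP) = 24 / 43 = 24/43.

24/43


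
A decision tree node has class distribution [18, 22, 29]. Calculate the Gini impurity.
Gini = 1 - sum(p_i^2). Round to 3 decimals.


Total = 69. Proportions: 18/69, 22/69, 29/69. sum(p_i^2) = 0.3464. Gini = 1 - 0.3464 = 0.6536, which rounds to 0.654.

0.654


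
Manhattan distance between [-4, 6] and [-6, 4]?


d = sum of absolute differences: |-4--6|=2 + |6-4|=2 = 4.

4


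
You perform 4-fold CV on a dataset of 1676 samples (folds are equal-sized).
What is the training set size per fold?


Each validation fold has 1676/4 = 419 samples. Training set = 1676 - 419 = 1257.

1257


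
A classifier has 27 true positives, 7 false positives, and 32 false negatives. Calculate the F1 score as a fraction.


Precision = 27/34 = 27/34. Recall = 27/59 = 27/59. F1 = 2*P*R/(P+R) = 18/31.

18/31


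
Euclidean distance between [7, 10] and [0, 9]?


d = sqrt(sum of squared differences). (7-0)^2=49, (10-9)^2=1. Sum = 50.

sqrt(50)


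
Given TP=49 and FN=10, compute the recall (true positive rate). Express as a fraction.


Recall = TP / (TP + FN) = 49 / 59 = 49/59.

49/59


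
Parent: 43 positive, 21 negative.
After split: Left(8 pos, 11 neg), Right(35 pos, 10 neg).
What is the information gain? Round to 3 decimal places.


H(parent) = 0.9130. H(left) = 0.9819, H(right) = 0.7642. Weighted = (19/64)*0.9819 + (45/64)*0.7642 = 0.8288. IG = 0.9130 - 0.8288 = 0.0842, which rounds to 0.084.

0.084


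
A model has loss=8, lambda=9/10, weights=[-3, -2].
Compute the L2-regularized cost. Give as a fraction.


L2 sq norm = sum(w^2) = 13. J = 8 + 9/10 * 13 = 197/10.

197/10


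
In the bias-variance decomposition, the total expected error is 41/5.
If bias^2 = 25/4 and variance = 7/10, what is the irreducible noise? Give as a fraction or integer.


Total error = bias^2 + variance + irreducible noise. So irreducible noise = 41/5 - 25/4 - 7/10 = 5/4.

5/4


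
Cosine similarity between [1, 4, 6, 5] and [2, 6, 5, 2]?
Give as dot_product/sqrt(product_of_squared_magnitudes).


dot = 66. |a|^2 = 78, |b|^2 = 69. cos = 66/sqrt(5382).

66/sqrt(5382)


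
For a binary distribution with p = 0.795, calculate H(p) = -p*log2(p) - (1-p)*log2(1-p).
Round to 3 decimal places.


H = -0.795*log2(0.795) - 0.205*log2(0.205) = 0.732.

0.732


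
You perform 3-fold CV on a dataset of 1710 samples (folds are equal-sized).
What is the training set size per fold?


Each validation fold has 1710/3 = 570 samples. Training set = 1710 - 570 = 1140.

1140


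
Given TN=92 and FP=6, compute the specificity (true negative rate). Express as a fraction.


Specificity = TN / (TN + FP) = 92 / 98 = 46/49.

46/49


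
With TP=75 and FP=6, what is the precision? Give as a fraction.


Precision = TP / (TP + FP) = 75 / 81 = 25/27.

25/27


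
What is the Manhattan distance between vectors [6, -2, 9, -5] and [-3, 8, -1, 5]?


d = sum of absolute differences: |6--3|=9 + |-2-8|=10 + |9--1|=10 + |-5-5|=10 = 39.

39


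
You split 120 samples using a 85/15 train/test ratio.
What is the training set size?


Test set = 120 * 15% = 18. Training set = 120 - 18 = 102.

102


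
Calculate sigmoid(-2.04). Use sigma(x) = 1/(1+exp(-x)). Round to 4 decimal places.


sigma(-2.04) = 1/(1+e^(2.04)) = 1/(1+7.690609) = 1/8.690609 = 0.1151.

0.1151


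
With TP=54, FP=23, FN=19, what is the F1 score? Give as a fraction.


Precision = 54/77 = 54/77. Recall = 54/73 = 54/73. F1 = 2*P*R/(P+R) = 18/25.

18/25


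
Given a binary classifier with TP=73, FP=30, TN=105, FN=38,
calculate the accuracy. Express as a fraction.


Accuracy = (TP + TN) / (TP + TN + FP + FN) = (73 + 105) / 246 = 89/123.

89/123


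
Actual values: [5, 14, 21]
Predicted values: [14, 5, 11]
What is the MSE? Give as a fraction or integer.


MSE = (1/3) * ((5-14)^2=81 + (14-5)^2=81 + (21-11)^2=100). Sum = 262. MSE = 262/3.

262/3


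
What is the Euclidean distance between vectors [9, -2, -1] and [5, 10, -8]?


d = sqrt(sum of squared differences). (9-5)^2=16, (-2-10)^2=144, (-1--8)^2=49. Sum = 209.

sqrt(209)


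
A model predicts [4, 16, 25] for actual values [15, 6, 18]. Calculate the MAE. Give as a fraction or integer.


MAE = (1/3) * (|15-4|=11 + |6-16|=10 + |18-25|=7). Sum = 28. MAE = 28/3.

28/3


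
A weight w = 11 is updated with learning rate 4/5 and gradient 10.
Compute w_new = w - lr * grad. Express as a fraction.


w_new = 11 - 4/5 * 10 = 11 - 8 = 3.

3


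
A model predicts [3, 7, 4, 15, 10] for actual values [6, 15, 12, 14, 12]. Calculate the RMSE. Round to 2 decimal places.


MSE = 28.4000. RMSE = sqrt(28.4000) = 5.33.

5.33


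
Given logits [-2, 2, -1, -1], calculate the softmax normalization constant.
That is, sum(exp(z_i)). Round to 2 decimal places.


Denom = e^-2=0.1353 + e^2=7.3891 + e^-1=0.3679 + e^-1=0.3679. Sum = 8.2602, which rounds to 8.26.

8.26


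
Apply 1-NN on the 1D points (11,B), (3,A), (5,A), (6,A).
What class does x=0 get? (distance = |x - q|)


Distances: |11-0|=11, |3-0|=3, |5-0|=5, |6-0|=6. 1 nearest: (3,A). Counts: {'A': 1}. Majority class: A.

A


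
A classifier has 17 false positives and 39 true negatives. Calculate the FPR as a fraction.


FPR = FP / (FP + TN) = 17 / 56 = 17/56.

17/56


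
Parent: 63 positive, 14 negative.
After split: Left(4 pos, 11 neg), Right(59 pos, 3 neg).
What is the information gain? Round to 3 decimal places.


H(parent) = 0.6840. H(left) = 0.8366, H(right) = 0.2795. Weighted = (15/77)*0.8366 + (62/77)*0.2795 = 0.3880. IG = 0.6840 - 0.3880 = 0.2960, which rounds to 0.296.

0.296


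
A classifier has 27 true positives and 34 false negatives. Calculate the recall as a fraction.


Recall = TP / (TP + FN) = 27 / 61 = 27/61.

27/61


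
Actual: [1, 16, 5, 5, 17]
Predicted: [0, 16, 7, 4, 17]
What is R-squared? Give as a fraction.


Mean(y) = 44/5. SS_res = 6. SS_tot = 1044/5. R^2 = 1 - 6/(1044/5) = 169/174.

169/174


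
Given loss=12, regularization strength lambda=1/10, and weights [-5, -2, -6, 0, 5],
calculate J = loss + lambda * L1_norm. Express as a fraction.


L1 norm = sum(|w|) = 18. J = 12 + 1/10 * 18 = 69/5.

69/5


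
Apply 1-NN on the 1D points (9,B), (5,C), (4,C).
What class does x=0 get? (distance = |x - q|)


Distances: |9-0|=9, |5-0|=5, |4-0|=4. 1 nearest: (4,C). Counts: {'C': 1}. Majority class: C.

C


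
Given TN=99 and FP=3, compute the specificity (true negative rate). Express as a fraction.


Specificity = TN / (TN + FP) = 99 / 102 = 33/34.

33/34


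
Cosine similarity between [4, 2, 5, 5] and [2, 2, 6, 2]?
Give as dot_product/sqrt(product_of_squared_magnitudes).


dot = 52. |a|^2 = 70, |b|^2 = 48. cos = 52/sqrt(3360).

52/sqrt(3360)


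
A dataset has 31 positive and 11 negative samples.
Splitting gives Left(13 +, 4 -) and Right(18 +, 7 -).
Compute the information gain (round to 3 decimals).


H(parent) = 0.8296. H(left) = 0.7871, H(right) = 0.8555. Weighted = (17/42)*0.7871 + (25/42)*0.8555 = 0.8278. IG = 0.8296 - 0.8278 = 0.0018, which rounds to 0.002.

0.002


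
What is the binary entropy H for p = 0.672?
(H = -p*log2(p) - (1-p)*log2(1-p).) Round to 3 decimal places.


H = -0.672*log2(0.672) - 0.328*log2(0.328) = 0.913.

0.913


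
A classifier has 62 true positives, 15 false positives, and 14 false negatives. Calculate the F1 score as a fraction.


Precision = 62/77 = 62/77. Recall = 62/76 = 31/38. F1 = 2*P*R/(P+R) = 124/153.

124/153


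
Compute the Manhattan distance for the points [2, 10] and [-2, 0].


d = sum of absolute differences: |2--2|=4 + |10-0|=10 = 14.

14


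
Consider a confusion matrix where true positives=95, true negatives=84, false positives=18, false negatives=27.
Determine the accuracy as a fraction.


Accuracy = (TP + TN) / (TP + TN + FP + FN) = (95 + 84) / 224 = 179/224.

179/224


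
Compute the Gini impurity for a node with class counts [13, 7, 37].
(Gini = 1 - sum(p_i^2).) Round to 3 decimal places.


Total = 57. Proportions: 13/57, 7/57, 37/57. sum(p_i^2) = 0.4885. Gini = 1 - 0.4885 = 0.5115, which rounds to 0.512.

0.512


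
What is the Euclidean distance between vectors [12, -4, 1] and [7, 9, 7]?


d = sqrt(sum of squared differences). (12-7)^2=25, (-4-9)^2=169, (1-7)^2=36. Sum = 230.

sqrt(230)


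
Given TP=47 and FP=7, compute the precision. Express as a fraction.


Precision = TP / (TP + FP) = 47 / 54 = 47/54.

47/54


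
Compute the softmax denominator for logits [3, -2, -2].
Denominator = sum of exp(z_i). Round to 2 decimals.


Denom = e^3=20.0855 + e^-2=0.1353 + e^-2=0.1353. Sum = 20.3561, which rounds to 20.36.

20.36


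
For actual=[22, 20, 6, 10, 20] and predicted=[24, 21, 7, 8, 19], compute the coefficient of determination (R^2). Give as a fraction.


Mean(y) = 78/5. SS_res = 11. SS_tot = 1016/5. R^2 = 1 - 11/(1016/5) = 961/1016.

961/1016


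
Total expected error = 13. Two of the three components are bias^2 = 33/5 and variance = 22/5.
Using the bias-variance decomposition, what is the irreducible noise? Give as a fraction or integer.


Total error = bias^2 + variance + irreducible noise. So irreducible noise = 13 - 33/5 - 22/5 = 2.

2


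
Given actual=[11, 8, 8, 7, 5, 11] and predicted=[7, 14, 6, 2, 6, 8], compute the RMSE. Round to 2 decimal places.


MSE = 15.1667. RMSE = sqrt(15.1667) = 3.89.

3.89


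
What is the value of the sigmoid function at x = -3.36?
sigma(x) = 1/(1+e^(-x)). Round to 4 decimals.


sigma(-3.36) = 1/(1+e^(3.36)) = 1/(1+28.789191) = 1/29.789191 = 0.0336.

0.0336


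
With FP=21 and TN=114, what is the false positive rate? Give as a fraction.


FPR = FP / (FP + TN) = 21 / 135 = 7/45.

7/45


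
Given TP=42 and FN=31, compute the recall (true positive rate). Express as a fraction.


Recall = TP / (TP + FN) = 42 / 73 = 42/73.

42/73


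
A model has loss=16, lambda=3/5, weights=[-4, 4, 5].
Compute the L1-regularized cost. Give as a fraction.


L1 norm = sum(|w|) = 13. J = 16 + 3/5 * 13 = 119/5.

119/5


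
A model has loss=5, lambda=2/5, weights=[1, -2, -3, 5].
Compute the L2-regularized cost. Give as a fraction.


L2 sq norm = sum(w^2) = 39. J = 5 + 2/5 * 39 = 103/5.

103/5


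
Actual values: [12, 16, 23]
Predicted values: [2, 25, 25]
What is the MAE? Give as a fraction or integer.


MAE = (1/3) * (|12-2|=10 + |16-25|=9 + |23-25|=2). Sum = 21. MAE = 7.

7


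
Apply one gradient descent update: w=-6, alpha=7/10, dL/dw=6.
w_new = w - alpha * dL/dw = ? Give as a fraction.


w_new = -6 - 7/10 * 6 = -6 - 21/5 = -51/5.

-51/5


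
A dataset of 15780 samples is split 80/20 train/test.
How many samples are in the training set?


Test set = 15780 * 20% = 3156. Training set = 15780 - 3156 = 12624.

12624


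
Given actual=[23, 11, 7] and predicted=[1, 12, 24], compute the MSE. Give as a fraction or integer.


MSE = (1/3) * ((23-1)^2=484 + (11-12)^2=1 + (7-24)^2=289). Sum = 774. MSE = 258.

258


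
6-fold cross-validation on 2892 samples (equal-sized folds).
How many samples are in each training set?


Each validation fold has 2892/6 = 482 samples. Training set = 2892 - 482 = 2410.

2410


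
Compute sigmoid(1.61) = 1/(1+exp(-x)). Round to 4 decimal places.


sigma(1.61) = 1/(1+e^(-1.61)) = 1/(1+0.199888) = 1/1.199888 = 0.8334.

0.8334


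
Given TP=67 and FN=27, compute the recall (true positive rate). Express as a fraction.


Recall = TP / (TP + FN) = 67 / 94 = 67/94.

67/94


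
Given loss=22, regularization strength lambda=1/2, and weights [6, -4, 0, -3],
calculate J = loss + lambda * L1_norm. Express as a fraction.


L1 norm = sum(|w|) = 13. J = 22 + 1/2 * 13 = 57/2.

57/2


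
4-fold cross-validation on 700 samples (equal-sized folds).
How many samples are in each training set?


Each validation fold has 700/4 = 175 samples. Training set = 700 - 175 = 525.

525


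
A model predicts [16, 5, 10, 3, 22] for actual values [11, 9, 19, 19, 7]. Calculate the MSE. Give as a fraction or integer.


MSE = (1/5) * ((11-16)^2=25 + (9-5)^2=16 + (19-10)^2=81 + (19-3)^2=256 + (7-22)^2=225). Sum = 603. MSE = 603/5.

603/5


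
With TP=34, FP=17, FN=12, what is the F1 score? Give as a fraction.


Precision = 34/51 = 2/3. Recall = 34/46 = 17/23. F1 = 2*P*R/(P+R) = 68/97.

68/97


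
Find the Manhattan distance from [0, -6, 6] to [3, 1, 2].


d = sum of absolute differences: |0-3|=3 + |-6-1|=7 + |6-2|=4 = 14.

14


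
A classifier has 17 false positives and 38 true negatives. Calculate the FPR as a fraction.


FPR = FP / (FP + TN) = 17 / 55 = 17/55.

17/55


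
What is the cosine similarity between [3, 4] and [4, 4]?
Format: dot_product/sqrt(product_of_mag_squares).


dot = 28. |a|^2 = 25, |b|^2 = 32. cos = 28/sqrt(800).

28/sqrt(800)


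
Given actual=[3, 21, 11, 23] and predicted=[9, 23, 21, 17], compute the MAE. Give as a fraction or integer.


MAE = (1/4) * (|3-9|=6 + |21-23|=2 + |11-21|=10 + |23-17|=6). Sum = 24. MAE = 6.

6


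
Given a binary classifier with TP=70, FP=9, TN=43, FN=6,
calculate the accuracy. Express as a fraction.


Accuracy = (TP + TN) / (TP + TN + FP + FN) = (70 + 43) / 128 = 113/128.

113/128


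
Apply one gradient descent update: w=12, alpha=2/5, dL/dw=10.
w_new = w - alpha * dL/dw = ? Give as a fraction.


w_new = 12 - 2/5 * 10 = 12 - 4 = 8.

8


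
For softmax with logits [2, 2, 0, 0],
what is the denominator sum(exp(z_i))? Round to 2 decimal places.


Denom = e^2=7.3891 + e^2=7.3891 + e^0=1.0000 + e^0=1.0000. Sum = 16.7782, which rounds to 16.78.

16.78


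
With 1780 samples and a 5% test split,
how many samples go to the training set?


Test set = 1780 * 5% = 89. Training set = 1780 - 89 = 1691.

1691


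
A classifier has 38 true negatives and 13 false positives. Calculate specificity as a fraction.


Specificity = TN / (TN + FP) = 38 / 51 = 38/51.

38/51


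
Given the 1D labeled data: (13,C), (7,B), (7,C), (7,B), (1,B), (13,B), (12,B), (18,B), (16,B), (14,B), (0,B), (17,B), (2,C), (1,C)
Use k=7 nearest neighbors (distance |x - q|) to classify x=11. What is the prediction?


Distances: |13-11|=2, |7-11|=4, |7-11|=4, |7-11|=4, |1-11|=10, |13-11|=2, |12-11|=1, |18-11|=7, |16-11|=5, |14-11|=3, |0-11|=11, |17-11|=6, |2-11|=9, |1-11|=10. 7 nearest: (12,B), (13,B), (13,C), (14,B), (7,B), (7,B), (7,C). Counts: {'B': 5, 'C': 2}. Majority class: B.

B


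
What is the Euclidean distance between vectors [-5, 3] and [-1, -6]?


d = sqrt(sum of squared differences). (-5--1)^2=16, (3--6)^2=81. Sum = 97.

sqrt(97)


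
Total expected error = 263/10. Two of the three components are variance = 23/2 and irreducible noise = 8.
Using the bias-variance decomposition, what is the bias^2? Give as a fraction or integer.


Total error = bias^2 + variance + irreducible noise. So bias^2 = 263/10 - 23/2 - 8 = 34/5.

34/5


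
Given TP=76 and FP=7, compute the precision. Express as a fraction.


Precision = TP / (TP + FP) = 76 / 83 = 76/83.

76/83


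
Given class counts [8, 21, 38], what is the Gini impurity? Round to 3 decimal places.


Total = 67. Proportions: 8/67, 21/67, 38/67. sum(p_i^2) = 0.4342. Gini = 1 - 0.4342 = 0.5658, which rounds to 0.566.

0.566


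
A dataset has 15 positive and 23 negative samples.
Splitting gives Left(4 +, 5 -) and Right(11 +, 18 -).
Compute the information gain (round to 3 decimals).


H(parent) = 0.9678. H(left) = 0.9911, H(right) = 0.9576. Weighted = (9/38)*0.9911 + (29/38)*0.9576 = 0.9655. IG = 0.9678 - 0.9655 = 0.0023, which rounds to 0.002.

0.002


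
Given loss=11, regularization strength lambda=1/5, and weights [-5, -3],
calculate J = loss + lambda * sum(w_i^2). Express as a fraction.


L2 sq norm = sum(w^2) = 34. J = 11 + 1/5 * 34 = 89/5.

89/5


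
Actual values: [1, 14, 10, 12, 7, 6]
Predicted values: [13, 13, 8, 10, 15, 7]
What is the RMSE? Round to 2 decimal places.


MSE = 36.3333. RMSE = sqrt(36.3333) = 6.03.

6.03


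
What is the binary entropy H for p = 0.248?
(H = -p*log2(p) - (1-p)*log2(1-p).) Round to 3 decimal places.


H = -0.248*log2(0.248) - 0.752*log2(0.752) = 0.808.

0.808


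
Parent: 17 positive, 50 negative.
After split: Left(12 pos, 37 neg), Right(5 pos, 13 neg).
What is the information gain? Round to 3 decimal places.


H(parent) = 0.8171. H(left) = 0.8031, H(right) = 0.8524. Weighted = (49/67)*0.8031 + (18/67)*0.8524 = 0.8163. IG = 0.8171 - 0.8163 = 0.0008, which rounds to 0.001.

0.001


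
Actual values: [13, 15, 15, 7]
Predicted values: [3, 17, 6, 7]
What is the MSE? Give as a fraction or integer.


MSE = (1/4) * ((13-3)^2=100 + (15-17)^2=4 + (15-6)^2=81 + (7-7)^2=0). Sum = 185. MSE = 185/4.

185/4


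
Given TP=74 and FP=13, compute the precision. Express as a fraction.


Precision = TP / (TP + FP) = 74 / 87 = 74/87.

74/87


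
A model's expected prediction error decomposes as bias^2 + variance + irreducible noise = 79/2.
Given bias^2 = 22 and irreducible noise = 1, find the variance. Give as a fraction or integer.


Total error = bias^2 + variance + irreducible noise. So variance = 79/2 - 22 - 1 = 33/2.

33/2


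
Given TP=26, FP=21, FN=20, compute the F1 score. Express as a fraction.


Precision = 26/47 = 26/47. Recall = 26/46 = 13/23. F1 = 2*P*R/(P+R) = 52/93.

52/93


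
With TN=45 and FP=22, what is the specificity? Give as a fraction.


Specificity = TN / (TN + FP) = 45 / 67 = 45/67.

45/67


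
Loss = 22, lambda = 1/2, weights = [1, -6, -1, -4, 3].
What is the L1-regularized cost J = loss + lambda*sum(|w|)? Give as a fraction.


L1 norm = sum(|w|) = 15. J = 22 + 1/2 * 15 = 59/2.

59/2


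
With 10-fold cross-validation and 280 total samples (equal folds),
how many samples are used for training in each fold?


Each validation fold has 280/10 = 28 samples. Training set = 280 - 28 = 252.

252


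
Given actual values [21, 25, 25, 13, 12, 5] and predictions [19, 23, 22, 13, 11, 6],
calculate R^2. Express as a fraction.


Mean(y) = 101/6. SS_res = 19. SS_tot = 1973/6. R^2 = 1 - 19/(1973/6) = 1859/1973.

1859/1973


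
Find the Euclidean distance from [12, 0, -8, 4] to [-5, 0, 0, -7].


d = sqrt(sum of squared differences). (12--5)^2=289, (0-0)^2=0, (-8-0)^2=64, (4--7)^2=121. Sum = 474.

sqrt(474)


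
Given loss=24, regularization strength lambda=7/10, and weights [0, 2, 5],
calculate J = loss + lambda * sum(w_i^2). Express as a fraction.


L2 sq norm = sum(w^2) = 29. J = 24 + 7/10 * 29 = 443/10.

443/10


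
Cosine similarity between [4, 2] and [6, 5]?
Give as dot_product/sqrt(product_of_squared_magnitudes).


dot = 34. |a|^2 = 20, |b|^2 = 61. cos = 34/sqrt(1220).

34/sqrt(1220)


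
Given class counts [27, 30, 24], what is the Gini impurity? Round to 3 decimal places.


Total = 81. Proportions: 27/81, 30/81, 24/81. sum(p_i^2) = 0.3361. Gini = 1 - 0.3361 = 0.6639, which rounds to 0.664.

0.664


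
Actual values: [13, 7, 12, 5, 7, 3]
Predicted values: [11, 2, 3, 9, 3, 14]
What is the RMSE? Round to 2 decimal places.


MSE = 43.8333. RMSE = sqrt(43.8333) = 6.62.

6.62


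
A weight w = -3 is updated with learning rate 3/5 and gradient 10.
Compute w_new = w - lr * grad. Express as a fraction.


w_new = -3 - 3/5 * 10 = -3 - 6 = -9.

-9


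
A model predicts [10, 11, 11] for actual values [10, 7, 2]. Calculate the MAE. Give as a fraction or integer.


MAE = (1/3) * (|10-10|=0 + |7-11|=4 + |2-11|=9). Sum = 13. MAE = 13/3.

13/3


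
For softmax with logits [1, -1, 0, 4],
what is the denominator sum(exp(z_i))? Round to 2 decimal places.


Denom = e^1=2.7183 + e^-1=0.3679 + e^0=1.0000 + e^4=54.5982. Sum = 58.6844, which rounds to 58.68.

58.68


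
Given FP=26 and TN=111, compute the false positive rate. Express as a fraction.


FPR = FP / (FP + TN) = 26 / 137 = 26/137.

26/137


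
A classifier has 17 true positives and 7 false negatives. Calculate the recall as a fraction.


Recall = TP / (TP + FN) = 17 / 24 = 17/24.

17/24


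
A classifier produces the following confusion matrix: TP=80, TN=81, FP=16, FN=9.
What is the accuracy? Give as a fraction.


Accuracy = (TP + TN) / (TP + TN + FP + FN) = (80 + 81) / 186 = 161/186.

161/186


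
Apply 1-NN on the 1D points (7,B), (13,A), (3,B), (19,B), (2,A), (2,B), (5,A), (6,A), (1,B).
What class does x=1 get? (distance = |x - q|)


Distances: |7-1|=6, |13-1|=12, |3-1|=2, |19-1|=18, |2-1|=1, |2-1|=1, |5-1|=4, |6-1|=5, |1-1|=0. 1 nearest: (1,B). Counts: {'B': 1}. Majority class: B.

B


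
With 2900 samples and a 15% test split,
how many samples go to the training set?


Test set = 2900 * 15% = 435. Training set = 2900 - 435 = 2465.

2465


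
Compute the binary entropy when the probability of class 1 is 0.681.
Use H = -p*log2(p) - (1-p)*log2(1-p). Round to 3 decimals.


H = -0.681*log2(0.681) - 0.319*log2(0.319) = 0.903.

0.903


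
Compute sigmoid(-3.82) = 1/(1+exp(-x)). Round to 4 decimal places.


sigma(-3.82) = 1/(1+e^(3.82)) = 1/(1+45.604208) = 1/46.604208 = 0.0215.

0.0215


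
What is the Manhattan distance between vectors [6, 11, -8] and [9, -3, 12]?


d = sum of absolute differences: |6-9|=3 + |11--3|=14 + |-8-12|=20 = 37.

37


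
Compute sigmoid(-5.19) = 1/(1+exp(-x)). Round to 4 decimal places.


sigma(-5.19) = 1/(1+e^(5.19)) = 1/(1+179.468553) = 1/180.468553 = 0.0055.

0.0055


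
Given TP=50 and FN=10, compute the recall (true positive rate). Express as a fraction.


Recall = TP / (TP + FN) = 50 / 60 = 5/6.

5/6


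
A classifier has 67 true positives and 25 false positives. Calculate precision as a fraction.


Precision = TP / (TP + FP) = 67 / 92 = 67/92.

67/92


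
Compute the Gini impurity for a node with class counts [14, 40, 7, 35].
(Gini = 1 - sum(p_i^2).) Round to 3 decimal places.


Total = 96. Proportions: 14/96, 40/96, 7/96, 35/96. sum(p_i^2) = 0.3331. Gini = 1 - 0.3331 = 0.6669, which rounds to 0.667.

0.667


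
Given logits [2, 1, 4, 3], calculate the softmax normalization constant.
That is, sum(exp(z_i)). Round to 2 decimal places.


Denom = e^2=7.3891 + e^1=2.7183 + e^4=54.5982 + e^3=20.0855. Sum = 84.7911, which rounds to 84.79.

84.79


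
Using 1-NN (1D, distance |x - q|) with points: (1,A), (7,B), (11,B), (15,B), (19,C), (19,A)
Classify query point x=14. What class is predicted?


Distances: |1-14|=13, |7-14|=7, |11-14|=3, |15-14|=1, |19-14|=5, |19-14|=5. 1 nearest: (15,B). Counts: {'B': 1}. Majority class: B.

B


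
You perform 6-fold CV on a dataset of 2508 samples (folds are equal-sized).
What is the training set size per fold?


Each validation fold has 2508/6 = 418 samples. Training set = 2508 - 418 = 2090.

2090


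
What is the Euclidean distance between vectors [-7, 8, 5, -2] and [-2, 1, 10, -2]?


d = sqrt(sum of squared differences). (-7--2)^2=25, (8-1)^2=49, (5-10)^2=25, (-2--2)^2=0. Sum = 99.

sqrt(99)


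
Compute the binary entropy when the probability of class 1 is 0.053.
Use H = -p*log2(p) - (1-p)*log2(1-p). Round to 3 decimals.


H = -0.053*log2(0.053) - 0.947*log2(0.947) = 0.299.

0.299


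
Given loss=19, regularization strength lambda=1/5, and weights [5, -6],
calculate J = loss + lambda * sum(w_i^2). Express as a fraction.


L2 sq norm = sum(w^2) = 61. J = 19 + 1/5 * 61 = 156/5.

156/5


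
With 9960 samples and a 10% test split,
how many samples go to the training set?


Test set = 9960 * 10% = 996. Training set = 9960 - 996 = 8964.

8964


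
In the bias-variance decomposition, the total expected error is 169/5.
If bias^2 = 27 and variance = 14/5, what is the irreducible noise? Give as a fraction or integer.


Total error = bias^2 + variance + irreducible noise. So irreducible noise = 169/5 - 27 - 14/5 = 4.

4


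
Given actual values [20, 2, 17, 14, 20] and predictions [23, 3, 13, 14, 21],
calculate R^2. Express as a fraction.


Mean(y) = 73/5. SS_res = 27. SS_tot = 1116/5. R^2 = 1 - 27/(1116/5) = 109/124.

109/124


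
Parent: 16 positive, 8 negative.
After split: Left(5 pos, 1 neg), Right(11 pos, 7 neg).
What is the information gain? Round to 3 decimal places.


H(parent) = 0.9183. H(left) = 0.6500, H(right) = 0.9641. Weighted = (6/24)*0.6500 + (18/24)*0.9641 = 0.8856. IG = 0.9183 - 0.8856 = 0.0327, which rounds to 0.033.

0.033


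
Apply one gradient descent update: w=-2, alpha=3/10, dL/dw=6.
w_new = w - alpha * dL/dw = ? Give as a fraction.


w_new = -2 - 3/10 * 6 = -2 - 9/5 = -19/5.

-19/5


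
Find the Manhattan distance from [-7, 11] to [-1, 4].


d = sum of absolute differences: |-7--1|=6 + |11-4|=7 = 13.

13


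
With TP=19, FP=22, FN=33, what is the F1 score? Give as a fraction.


Precision = 19/41 = 19/41. Recall = 19/52 = 19/52. F1 = 2*P*R/(P+R) = 38/93.

38/93


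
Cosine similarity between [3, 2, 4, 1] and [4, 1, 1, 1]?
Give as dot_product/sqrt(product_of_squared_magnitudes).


dot = 19. |a|^2 = 30, |b|^2 = 19. cos = 19/sqrt(570).

19/sqrt(570)


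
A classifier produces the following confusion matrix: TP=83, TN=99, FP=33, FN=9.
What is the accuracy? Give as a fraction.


Accuracy = (TP + TN) / (TP + TN + FP + FN) = (83 + 99) / 224 = 13/16.

13/16


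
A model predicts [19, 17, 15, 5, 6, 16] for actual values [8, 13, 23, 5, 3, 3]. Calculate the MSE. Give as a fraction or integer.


MSE = (1/6) * ((8-19)^2=121 + (13-17)^2=16 + (23-15)^2=64 + (5-5)^2=0 + (3-6)^2=9 + (3-16)^2=169). Sum = 379. MSE = 379/6.

379/6


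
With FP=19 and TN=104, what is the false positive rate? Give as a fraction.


FPR = FP / (FP + TN) = 19 / 123 = 19/123.

19/123


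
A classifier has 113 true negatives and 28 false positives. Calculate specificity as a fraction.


Specificity = TN / (TN + FP) = 113 / 141 = 113/141.

113/141


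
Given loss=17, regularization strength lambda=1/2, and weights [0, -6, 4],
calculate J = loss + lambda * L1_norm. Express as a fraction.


L1 norm = sum(|w|) = 10. J = 17 + 1/2 * 10 = 22.

22


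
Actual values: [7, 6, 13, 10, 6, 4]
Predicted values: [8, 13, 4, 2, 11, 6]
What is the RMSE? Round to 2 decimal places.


MSE = 37.3333. RMSE = sqrt(37.3333) = 6.11.

6.11


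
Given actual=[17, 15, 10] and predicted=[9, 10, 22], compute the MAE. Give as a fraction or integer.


MAE = (1/3) * (|17-9|=8 + |15-10|=5 + |10-22|=12). Sum = 25. MAE = 25/3.

25/3


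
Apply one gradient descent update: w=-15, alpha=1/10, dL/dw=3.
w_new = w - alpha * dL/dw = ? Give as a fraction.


w_new = -15 - 1/10 * 3 = -15 - 3/10 = -153/10.

-153/10


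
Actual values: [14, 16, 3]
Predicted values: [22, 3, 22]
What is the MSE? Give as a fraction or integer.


MSE = (1/3) * ((14-22)^2=64 + (16-3)^2=169 + (3-22)^2=361). Sum = 594. MSE = 198.

198


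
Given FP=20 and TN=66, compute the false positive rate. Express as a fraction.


FPR = FP / (FP + TN) = 20 / 86 = 10/43.

10/43


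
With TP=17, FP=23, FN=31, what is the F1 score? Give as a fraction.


Precision = 17/40 = 17/40. Recall = 17/48 = 17/48. F1 = 2*P*R/(P+R) = 17/44.

17/44


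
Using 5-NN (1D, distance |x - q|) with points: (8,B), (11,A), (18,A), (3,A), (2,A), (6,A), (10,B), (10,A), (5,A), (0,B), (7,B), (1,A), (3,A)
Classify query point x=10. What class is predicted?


Distances: |8-10|=2, |11-10|=1, |18-10|=8, |3-10|=7, |2-10|=8, |6-10|=4, |10-10|=0, |10-10|=0, |5-10|=5, |0-10|=10, |7-10|=3, |1-10|=9, |3-10|=7. 5 nearest: (10,A), (10,B), (11,A), (8,B), (7,B). Counts: {'A': 2, 'B': 3}. Majority class: B.

B


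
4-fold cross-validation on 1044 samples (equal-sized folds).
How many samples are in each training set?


Each validation fold has 1044/4 = 261 samples. Training set = 1044 - 261 = 783.

783


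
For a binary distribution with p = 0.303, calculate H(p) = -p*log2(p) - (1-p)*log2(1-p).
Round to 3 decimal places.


H = -0.303*log2(0.303) - 0.697*log2(0.697) = 0.885.

0.885


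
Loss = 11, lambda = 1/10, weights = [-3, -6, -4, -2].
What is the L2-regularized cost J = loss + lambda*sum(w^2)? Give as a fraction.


L2 sq norm = sum(w^2) = 65. J = 11 + 1/10 * 65 = 35/2.

35/2


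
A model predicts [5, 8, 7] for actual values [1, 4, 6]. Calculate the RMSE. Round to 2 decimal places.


MSE = 11.0000. RMSE = sqrt(11.0000) = 3.32.

3.32


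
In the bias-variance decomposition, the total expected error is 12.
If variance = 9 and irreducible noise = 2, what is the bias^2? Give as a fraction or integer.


Total error = bias^2 + variance + irreducible noise. So bias^2 = 12 - 9 - 2 = 1.

1


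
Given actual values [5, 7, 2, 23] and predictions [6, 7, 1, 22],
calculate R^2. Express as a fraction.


Mean(y) = 37/4. SS_res = 3. SS_tot = 1059/4. R^2 = 1 - 3/(1059/4) = 349/353.

349/353


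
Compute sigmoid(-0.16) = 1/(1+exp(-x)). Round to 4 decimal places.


sigma(-0.16) = 1/(1+e^(0.16)) = 1/(1+1.173511) = 1/2.173511 = 0.4601.

0.4601


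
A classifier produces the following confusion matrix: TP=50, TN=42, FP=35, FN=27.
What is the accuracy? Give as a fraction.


Accuracy = (TP + TN) / (TP + TN + FP + FN) = (50 + 42) / 154 = 46/77.

46/77


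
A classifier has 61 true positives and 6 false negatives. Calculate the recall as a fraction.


Recall = TP / (TP + FN) = 61 / 67 = 61/67.

61/67


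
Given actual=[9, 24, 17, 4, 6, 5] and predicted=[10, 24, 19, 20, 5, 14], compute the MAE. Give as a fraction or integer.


MAE = (1/6) * (|9-10|=1 + |24-24|=0 + |17-19|=2 + |4-20|=16 + |6-5|=1 + |5-14|=9). Sum = 29. MAE = 29/6.

29/6


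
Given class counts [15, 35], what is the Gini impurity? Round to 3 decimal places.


Total = 50. Proportions: 15/50, 35/50. sum(p_i^2) = 0.5800. Gini = 1 - 0.5800 = 0.4200, which rounds to 0.420.

0.420


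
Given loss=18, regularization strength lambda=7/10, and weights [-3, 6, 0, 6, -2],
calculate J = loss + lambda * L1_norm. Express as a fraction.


L1 norm = sum(|w|) = 17. J = 18 + 7/10 * 17 = 299/10.

299/10


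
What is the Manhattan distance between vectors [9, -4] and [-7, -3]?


d = sum of absolute differences: |9--7|=16 + |-4--3|=1 = 17.

17


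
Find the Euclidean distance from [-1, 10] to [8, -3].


d = sqrt(sum of squared differences). (-1-8)^2=81, (10--3)^2=169. Sum = 250.

sqrt(250)


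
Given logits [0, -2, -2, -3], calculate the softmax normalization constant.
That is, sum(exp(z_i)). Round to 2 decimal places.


Denom = e^0=1.0000 + e^-2=0.1353 + e^-2=0.1353 + e^-3=0.0498. Sum = 1.3204, which rounds to 1.32.

1.32


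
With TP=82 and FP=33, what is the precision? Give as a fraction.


Precision = TP / (TP + FP) = 82 / 115 = 82/115.

82/115


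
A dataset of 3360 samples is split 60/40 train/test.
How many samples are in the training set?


Test set = 3360 * 40% = 1344. Training set = 3360 - 1344 = 2016.

2016


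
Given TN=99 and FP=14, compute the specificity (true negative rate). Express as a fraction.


Specificity = TN / (TN + FP) = 99 / 113 = 99/113.

99/113


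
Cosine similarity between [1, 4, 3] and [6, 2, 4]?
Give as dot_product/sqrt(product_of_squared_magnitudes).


dot = 26. |a|^2 = 26, |b|^2 = 56. cos = 26/sqrt(1456).

26/sqrt(1456)


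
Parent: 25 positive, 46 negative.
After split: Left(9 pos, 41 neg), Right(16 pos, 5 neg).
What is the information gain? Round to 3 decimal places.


H(parent) = 0.9359. H(left) = 0.6801, H(right) = 0.7919. Weighted = (50/71)*0.6801 + (21/71)*0.7919 = 0.7132. IG = 0.9359 - 0.7132 = 0.2227, which rounds to 0.223.

0.223


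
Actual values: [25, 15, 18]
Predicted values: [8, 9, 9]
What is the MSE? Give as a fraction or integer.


MSE = (1/3) * ((25-8)^2=289 + (15-9)^2=36 + (18-9)^2=81). Sum = 406. MSE = 406/3.

406/3


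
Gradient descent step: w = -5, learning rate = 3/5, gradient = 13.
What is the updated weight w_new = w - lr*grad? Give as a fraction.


w_new = -5 - 3/5 * 13 = -5 - 39/5 = -64/5.

-64/5


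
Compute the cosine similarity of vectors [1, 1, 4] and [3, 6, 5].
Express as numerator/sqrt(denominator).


dot = 29. |a|^2 = 18, |b|^2 = 70. cos = 29/sqrt(1260).

29/sqrt(1260)


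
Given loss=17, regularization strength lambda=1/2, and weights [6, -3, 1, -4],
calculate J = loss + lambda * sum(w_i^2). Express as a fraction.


L2 sq norm = sum(w^2) = 62. J = 17 + 1/2 * 62 = 48.

48


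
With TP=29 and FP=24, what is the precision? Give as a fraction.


Precision = TP / (TP + FP) = 29 / 53 = 29/53.

29/53


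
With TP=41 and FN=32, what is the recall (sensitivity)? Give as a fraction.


Recall = TP / (TP + FN) = 41 / 73 = 41/73.

41/73


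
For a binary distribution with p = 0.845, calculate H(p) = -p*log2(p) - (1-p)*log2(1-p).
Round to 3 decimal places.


H = -0.845*log2(0.845) - 0.155*log2(0.155) = 0.622.

0.622


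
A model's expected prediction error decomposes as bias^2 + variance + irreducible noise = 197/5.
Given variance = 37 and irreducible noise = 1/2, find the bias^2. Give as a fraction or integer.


Total error = bias^2 + variance + irreducible noise. So bias^2 = 197/5 - 37 - 1/2 = 19/10.

19/10


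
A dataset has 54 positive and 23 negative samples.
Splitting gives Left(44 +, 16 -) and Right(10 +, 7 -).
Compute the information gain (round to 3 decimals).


H(parent) = 0.8797. H(left) = 0.8366, H(right) = 0.9774. Weighted = (60/77)*0.8366 + (17/77)*0.9774 = 0.8677. IG = 0.8797 - 0.8677 = 0.0120, which rounds to 0.012.

0.012


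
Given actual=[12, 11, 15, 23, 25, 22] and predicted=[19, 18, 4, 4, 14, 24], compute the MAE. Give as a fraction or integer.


MAE = (1/6) * (|12-19|=7 + |11-18|=7 + |15-4|=11 + |23-4|=19 + |25-14|=11 + |22-24|=2). Sum = 57. MAE = 19/2.

19/2


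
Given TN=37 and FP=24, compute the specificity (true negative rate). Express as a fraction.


Specificity = TN / (TN + FP) = 37 / 61 = 37/61.

37/61


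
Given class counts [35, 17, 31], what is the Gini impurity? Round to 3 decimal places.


Total = 83. Proportions: 35/83, 17/83, 31/83. sum(p_i^2) = 0.3593. Gini = 1 - 0.3593 = 0.6407, which rounds to 0.641.

0.641


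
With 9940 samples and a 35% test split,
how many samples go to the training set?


Test set = 9940 * 35% = 3479. Training set = 9940 - 3479 = 6461.

6461


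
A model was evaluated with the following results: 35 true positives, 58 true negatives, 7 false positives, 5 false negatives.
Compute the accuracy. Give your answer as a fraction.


Accuracy = (TP + TN) / (TP + TN + FP + FN) = (35 + 58) / 105 = 31/35.

31/35


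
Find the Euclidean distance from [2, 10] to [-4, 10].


d = sqrt(sum of squared differences). (2--4)^2=36, (10-10)^2=0. Sum = 36.

6


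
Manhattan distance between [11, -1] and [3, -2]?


d = sum of absolute differences: |11-3|=8 + |-1--2|=1 = 9.

9


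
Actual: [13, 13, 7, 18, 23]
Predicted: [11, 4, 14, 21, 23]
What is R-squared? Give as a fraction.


Mean(y) = 74/5. SS_res = 143. SS_tot = 724/5. R^2 = 1 - 143/(724/5) = 9/724.

9/724


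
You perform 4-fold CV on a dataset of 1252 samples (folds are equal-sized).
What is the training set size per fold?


Each validation fold has 1252/4 = 313 samples. Training set = 1252 - 313 = 939.

939


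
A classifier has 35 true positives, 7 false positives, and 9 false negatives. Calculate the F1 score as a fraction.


Precision = 35/42 = 5/6. Recall = 35/44 = 35/44. F1 = 2*P*R/(P+R) = 35/43.

35/43


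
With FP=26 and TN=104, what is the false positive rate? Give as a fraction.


FPR = FP / (FP + TN) = 26 / 130 = 1/5.

1/5


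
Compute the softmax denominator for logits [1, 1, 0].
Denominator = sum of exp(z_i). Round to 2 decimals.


Denom = e^1=2.7183 + e^1=2.7183 + e^0=1.0000. Sum = 6.4366, which rounds to 6.44.

6.44


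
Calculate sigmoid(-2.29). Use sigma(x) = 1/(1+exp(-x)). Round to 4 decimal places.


sigma(-2.29) = 1/(1+e^(2.29)) = 1/(1+9.874938) = 1/10.874938 = 0.0920.

0.0920


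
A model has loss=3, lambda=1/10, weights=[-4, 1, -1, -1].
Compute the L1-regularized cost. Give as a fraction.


L1 norm = sum(|w|) = 7. J = 3 + 1/10 * 7 = 37/10.

37/10


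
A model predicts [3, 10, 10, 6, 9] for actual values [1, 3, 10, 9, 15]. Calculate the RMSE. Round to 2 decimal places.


MSE = 19.6000. RMSE = sqrt(19.6000) = 4.43.

4.43


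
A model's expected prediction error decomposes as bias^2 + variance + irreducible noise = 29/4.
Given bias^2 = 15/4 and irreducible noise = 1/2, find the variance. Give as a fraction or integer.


Total error = bias^2 + variance + irreducible noise. So variance = 29/4 - 15/4 - 1/2 = 3.

3


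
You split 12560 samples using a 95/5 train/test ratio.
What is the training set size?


Test set = 12560 * 5% = 628. Training set = 12560 - 628 = 11932.

11932


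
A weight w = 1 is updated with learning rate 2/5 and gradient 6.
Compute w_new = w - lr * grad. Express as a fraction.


w_new = 1 - 2/5 * 6 = 1 - 12/5 = -7/5.

-7/5
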